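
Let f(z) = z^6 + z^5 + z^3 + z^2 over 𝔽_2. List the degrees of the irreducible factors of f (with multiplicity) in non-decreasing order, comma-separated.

Roots in 𝔽_2: f(0) = 0 → root; f(1) = 0 → root.
Linear factors from roots: (z), (z + 1).
Complete factorization: f(z) = (z)^2·(z + 1)^2·(z^2 + z + 1).
Factor degrees with multiplicity: 1 + 1 + 1 + 1 + 2 = 6.

1, 1, 1, 1, 2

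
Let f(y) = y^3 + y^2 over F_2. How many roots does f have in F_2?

2

Evaluate at each of the 2 elements of F_2:
f(0) = 0 → root; f(1) = 0 → root.
Roots: {0, 1}.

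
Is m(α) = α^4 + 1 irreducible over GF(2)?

Check for roots in GF(2): m(0) = 1; m(1) = 0 → root.
m(1) = 0, so (α − 1) divides m(α); m is reducible.

No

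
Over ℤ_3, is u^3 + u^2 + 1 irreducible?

No

Write f(u) = u^3 + u^2 + 1.
Check for roots in ℤ_3: f(0) = 1; f(1) = 0 → root; f(2) = 1.
f(1) = 0, so (u − 1) divides f(u); f is reducible.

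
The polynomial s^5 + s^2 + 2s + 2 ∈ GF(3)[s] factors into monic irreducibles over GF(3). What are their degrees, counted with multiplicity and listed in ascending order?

Write h(s) = s^5 + s^2 + 2s + 2.
Roots in GF(3): h(0) = 2; h(1) = 0 → root; h(2) = 0 → root.
Linear factors from roots: (s + 2), (s + 1).
Complete factorization: h(s) = (s + 1)·(s + 2)^2·(s^2 + s + 2).
Factor degrees with multiplicity: 1 + 1 + 1 + 2 = 5.

1, 1, 1, 2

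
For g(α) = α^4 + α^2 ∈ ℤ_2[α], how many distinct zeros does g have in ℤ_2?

Evaluate at each of the 2 elements of ℤ_2:
g(0) = 0 → root; g(1) = 0 → root.
Roots: {0, 1}.

2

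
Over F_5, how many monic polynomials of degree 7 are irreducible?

The number of monic irreducibles of degree 7 over GF(5) is (1/7)·Σ_{d∣7} μ(7/d) 5^d.
Divisors of 7: 1, 7; μ(7/d) for each: -1, 1.
Σ = − 5^1 + 5^7 = 78120.
N = 78120/7 = 11160.

11160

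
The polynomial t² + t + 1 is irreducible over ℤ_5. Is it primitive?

Write f(t) = t² + t + 1.
|GF(5^2)^×| = 5^2 − 1 = 24. Prime factorization: 24 = 2^3·3.
f is primitive ⇔ t has order 24 in GF(5)[t]/(f), i.e. t^(24/q) ≠ 1 for each prime q | 24.
t^(12) mod f = 1
t^(8) mod f = 4t + 4.
Since t^(12) = 1, the order of t divides 12 < 24; not primitive.

No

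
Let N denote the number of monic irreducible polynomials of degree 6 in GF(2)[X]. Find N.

9

The number of monic irreducibles of degree 6 over GF(2) is (1/6)·Σ_{d∣6} μ(6/d) 2^d.
Divisors of 6: 1, 2, 3, 6; μ(6/d) for each: 1, -1, -1, 1.
Σ = 2^1 − 2^2 − 2^3 + 2^6 = 54.
N = 54/6 = 9.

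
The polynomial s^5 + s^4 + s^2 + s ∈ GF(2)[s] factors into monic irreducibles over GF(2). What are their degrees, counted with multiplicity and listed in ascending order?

Write h(s) = s^5 + s^4 + s^2 + s.
Roots in GF(2): h(0) = 0 → root; h(1) = 0 → root.
Linear factors from roots: (s), (s + 1).
Complete factorization: h(s) = (s)·(s + 1)^2·(s^2 + s + 1).
Factor degrees with multiplicity: 1 + 1 + 1 + 2 = 5.

1, 1, 1, 2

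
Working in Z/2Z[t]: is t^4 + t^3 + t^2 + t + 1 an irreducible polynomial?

Write m(t) = t^4 + t^3 + t^2 + t + 1.
Check for roots in Z/2Z: m(0) = 1; m(1) = 1.
No roots, so no linear factors.
Monic irreducibles of degree 2 over GF(2): t^2 + t + 1.
None of them divide m (all give nonzero remainder).
No irreducible factor of degree ≤ 2 exists, so m is irreducible over GF(2).

Yes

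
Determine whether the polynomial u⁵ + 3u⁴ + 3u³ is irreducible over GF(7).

No

Write m(u) = u⁵ + 3u⁴ + 3u³.
Check for roots in GF(7): m(0) = 0 → root; m(1) = 0 → root; m(2) = 6; m(3) = 0 → root; m(4) = 3; m(5) = 6; m(6) = 6.
m(0) = 0, so (u) divides m(u); m is reducible.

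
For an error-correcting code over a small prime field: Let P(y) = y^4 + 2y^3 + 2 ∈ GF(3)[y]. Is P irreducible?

Check for roots in GF(3): P(0) = 2; P(1) = 2; P(2) = 1.
No roots, so no linear factors.
Monic irreducibles of degree 2 over GF(3): y^2 + 1, y^2 + y + 2, y^2 + 2y + 2.
None of them divide P (all give nonzero remainder).
No irreducible factor of degree ≤ 2 exists, so P is irreducible over GF(3).

Yes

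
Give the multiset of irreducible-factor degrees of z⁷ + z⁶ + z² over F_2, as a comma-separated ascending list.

Write f(z) = z⁷ + z⁶ + z².
Roots in F_2: f(0) = 0 → root; f(1) = 1.
Linear factors from roots: (z).
Complete factorization: f(z) = (z)^2·(z² + z + 1)·(z³ + z + 1).
Factor degrees with multiplicity: 1 + 1 + 2 + 3 = 7.

1, 1, 2, 3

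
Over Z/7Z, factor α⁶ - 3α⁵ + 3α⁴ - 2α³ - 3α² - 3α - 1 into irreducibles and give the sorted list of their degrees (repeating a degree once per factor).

1, 1, 2, 2

Write h(α) = α⁶ - 3α⁵ + 3α⁴ - 2α³ - 3α² - 3α - 1.
Linear factors from roots: (α + 3), (α + 2).
Complete factorization: h(α) = (α + 2)·(α + 3)·(α² + 2α + 3)·(α² - 3α - 2).
Factor degrees with multiplicity: 1 + 1 + 2 + 2 = 6.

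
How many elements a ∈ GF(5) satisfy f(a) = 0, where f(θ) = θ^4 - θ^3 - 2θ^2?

Evaluate at each of the 5 elements of GF(5):
f(0) = 0 → root; f(1) = 3; f(2) = 0 → root; f(3) = 1; f(4) = 0 → root.
Roots: {0, 2, 4}.

3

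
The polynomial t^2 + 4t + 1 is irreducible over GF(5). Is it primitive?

Write f(t) = t^2 + 4t + 1.
|GF(5^2)^×| = 5^2 − 1 = 24. Prime factorization: 24 = 2^3·3.
f is primitive ⇔ t has order 24 in GF(5)[t]/(f), i.e. t^(24/q) ≠ 1 for each prime q | 24.
t^(12) mod f = 1
t^(8) mod f = t + 4.
Since t^(12) = 1, the order of t divides 12 < 24; not primitive.

No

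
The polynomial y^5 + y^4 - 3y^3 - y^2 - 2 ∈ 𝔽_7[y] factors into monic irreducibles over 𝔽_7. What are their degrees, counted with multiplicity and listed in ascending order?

Write g(y) = y^5 + y^4 - 3y^3 - y^2 - 2.
Linear factors from roots: (y + 1).
Complete factorization: g(y) = (y + 1)·(y^2 + 3y - 2)·(y^2 - 3y + 1).
Factor degrees with multiplicity: 1 + 2 + 2 = 5.

1, 2, 2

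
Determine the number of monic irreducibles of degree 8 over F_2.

30

x^(2^8) − x is the product of all monic irreducibles of degree dividing 8; Möbius inversion gives N = (1/8) Σ μ(8/d)·2^d.
Divisors of 8: 1, 2, 4, 8; μ(8/d) for each: 0, 0, -1, 1.
Σ = − 2^4 + 2^8 = 240.
N = 240/8 = 30.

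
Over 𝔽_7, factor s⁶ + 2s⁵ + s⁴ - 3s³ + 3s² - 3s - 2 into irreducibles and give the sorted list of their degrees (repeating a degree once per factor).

Write g(s) = s⁶ + 2s⁵ + s⁴ - 3s³ + 3s² - 3s - 2.
Linear factors from roots: (s + 2), (s + 1).
Complete factorization: g(s) = (s + 1)·(s + 2)·(s² + 3s + 1)·(s² + 3s - 1).
Factor degrees with multiplicity: 1 + 1 + 2 + 2 = 6.

1, 1, 2, 2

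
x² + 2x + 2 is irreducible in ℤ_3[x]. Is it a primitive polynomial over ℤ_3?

Yes

Write f(x) = x² + 2x + 2.
|GF(3^2)^×| = 3^2 − 1 = 8. Prime factorization: 8 = 2^3.
f is primitive ⇔ x has order 8 in GF(3)[x]/(f), i.e. x^(8/q) ≠ 1 for each prime q | 8.
x^(4) mod f = 2.
None equal 1, so x has full order 8; f is primitive.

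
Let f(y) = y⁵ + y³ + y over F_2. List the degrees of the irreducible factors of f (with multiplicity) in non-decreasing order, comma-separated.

1, 2, 2

Roots in F_2: f(0) = 0 → root; f(1) = 1.
Linear factors from roots: (y).
Complete factorization: f(y) = (y)·(y² + y + 1)^2.
Factor degrees with multiplicity: 1 + 2 + 2 = 5.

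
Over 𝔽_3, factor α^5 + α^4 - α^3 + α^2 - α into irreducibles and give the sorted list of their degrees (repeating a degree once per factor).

Write f(α) = α^5 + α^4 - α^3 + α^2 - α.
Roots in 𝔽_3: f(0) = 0 → root; f(1) = 1; f(2) = 0 → root.
Linear factors from roots: (α), (α + 1).
Complete factorization: f(α) = (α)·(α + 1)·(α^3 - α - 1).
Factor degrees with multiplicity: 1 + 1 + 3 = 5.

1, 1, 3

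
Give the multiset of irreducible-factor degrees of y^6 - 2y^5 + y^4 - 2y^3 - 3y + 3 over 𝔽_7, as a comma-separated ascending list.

Write f(y) = y^6 - 2y^5 + y^4 - 2y^3 - 3y + 3.
Complete factorization: f(y) = (y^6 - 2y^5 + y^4 - 2y^3 - 3y + 3).
Factor degrees with multiplicity: 6 = 6.

6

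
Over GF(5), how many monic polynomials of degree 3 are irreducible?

40

Gauss's count: N_{5}(3) = (1/3) Σ_{d|3} μ(3/d)·5^d.
Divisors of 3: 1, 3; μ(3/d) for each: -1, 1.
Σ = − 5^1 + 5^3 = 120.
N = 120/3 = 40.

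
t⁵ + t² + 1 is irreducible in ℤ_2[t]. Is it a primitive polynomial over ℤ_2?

Write f(t) = t⁵ + t² + 1.
|GF(2^5)^×| = 2^5 − 1 = 31. Prime factorization: 31 = 31.
f is primitive ⇔ t has order 31 in GF(2)[t]/(f), i.e. t^(31/q) ≠ 1 for each prime q | 31.
t^(1) mod f = t.
None equal 1, so t has full order 31; f is primitive.

Yes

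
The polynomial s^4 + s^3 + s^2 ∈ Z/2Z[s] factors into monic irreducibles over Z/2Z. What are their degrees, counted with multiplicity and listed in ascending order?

1, 1, 2

Write h(s) = s^4 + s^3 + s^2.
Roots in Z/2Z: h(0) = 0 → root; h(1) = 1.
Linear factors from roots: (s).
Complete factorization: h(s) = (s)^2·(s^2 + s + 1).
Factor degrees with multiplicity: 1 + 1 + 2 = 4.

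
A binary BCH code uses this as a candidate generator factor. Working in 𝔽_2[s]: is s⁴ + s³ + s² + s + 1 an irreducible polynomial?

Write P(s) = s⁴ + s³ + s² + s + 1.
Check for roots in 𝔽_2: P(0) = 1; P(1) = 1.
No roots, so no linear factors.
Monic irreducibles of degree 2 over GF(2): s² + s + 1.
None of them divide P (all give nonzero remainder).
No irreducible factor of degree ≤ 2 exists, so P is irreducible over GF(2).

Yes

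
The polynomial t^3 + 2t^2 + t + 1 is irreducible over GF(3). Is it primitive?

Yes

Write f(t) = t^3 + 2t^2 + t + 1.
|GF(3^3)^×| = 3^3 − 1 = 26. Prime factorization: 26 = 2·13.
f is primitive ⇔ t has order 26 in GF(3)[t]/(f), i.e. t^(26/q) ≠ 1 for each prime q | 26.
t^(13) mod f = 2.
t^(2) mod f = t^2.
None equal 1, so t has full order 26; f is primitive.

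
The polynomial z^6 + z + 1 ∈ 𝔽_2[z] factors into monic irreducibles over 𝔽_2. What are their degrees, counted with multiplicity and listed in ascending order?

6

Write h(z) = z^6 + z + 1.
Roots in 𝔽_2: h(0) = 1; h(1) = 1.
Complete factorization: h(z) = (z^6 + z + 1).
Factor degrees with multiplicity: 6 = 6.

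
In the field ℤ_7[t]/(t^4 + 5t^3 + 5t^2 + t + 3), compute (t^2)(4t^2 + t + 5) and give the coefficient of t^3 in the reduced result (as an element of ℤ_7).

2

Multiply in ℤ_7[t]: (t^2)·(4t^2 + t + 5) = 4t^4 + t^3 + 5t^2.
Reduce using t^4 ≡ 2t^3 + 2t^2 + 6t + 4 (mod t^4 + 5t^3 + 5t^2 + t + 3).
Reduced: 2t^3 + 6t^2 + 3t + 2.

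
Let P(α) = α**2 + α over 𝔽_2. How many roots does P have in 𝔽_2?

Evaluate at each of the 2 elements of 𝔽_2:
P(0) = 0 → root; P(1) = 0 → root.
Roots: {0, 1}.

2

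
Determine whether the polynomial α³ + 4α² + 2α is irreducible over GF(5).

Write m(α) = α³ + 4α² + 2α.
Check for roots in GF(5): m(0) = 0 → root; m(1) = 2; m(2) = 3; m(3) = 4; m(4) = 1.
m(0) = 0, so (α) divides m(α); m is reducible.

No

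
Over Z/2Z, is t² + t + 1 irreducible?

Write P(t) = t² + t + 1.
Check for roots in Z/2Z: P(0) = 1; P(1) = 1.
No roots. A degree-2 polynomial over a field with no linear factor is irreducible.

Yes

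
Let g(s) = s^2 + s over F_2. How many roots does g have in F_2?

Evaluate at each of the 2 elements of F_2:
g(0) = 0 → root; g(1) = 0 → root.
Roots: {0, 1}.

2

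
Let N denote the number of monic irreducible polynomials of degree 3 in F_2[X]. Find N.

By the necklace-counting formula, N_2(3) = (1/3) Σ_{d|3} μ(3/d)·2^d.
Divisors of 3: 1, 3; μ(3/d) for each: -1, 1.
Σ = − 2^1 + 2^3 = 6.
N = 6/3 = 2.

2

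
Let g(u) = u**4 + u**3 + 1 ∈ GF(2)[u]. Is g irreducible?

Check for roots in GF(2): g(0) = 1; g(1) = 1.
No roots, so no linear factors.
Monic irreducibles of degree 2 over GF(2): u**2 + u + 1.
None of them divide g (all give nonzero remainder).
No irreducible factor of degree ≤ 2 exists, so g is irreducible over GF(2).

Yes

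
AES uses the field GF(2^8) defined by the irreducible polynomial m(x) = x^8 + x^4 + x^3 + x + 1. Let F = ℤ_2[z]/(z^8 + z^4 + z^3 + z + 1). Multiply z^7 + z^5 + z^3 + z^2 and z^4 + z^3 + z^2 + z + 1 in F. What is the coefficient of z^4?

Multiply in ℤ_2[z]: (z^7 + z^5 + z^3 + z^2)·(z^4 + z^3 + z^2 + z + 1) = z^11 + z^10 + z^7 + z^6 + z^5 + z^2.
Reduce using z^8 ≡ z^4 + z^3 + z + 1 (mod z^8 + z^4 + z^3 + z + 1).
Reduced: z^6 + z^4.

1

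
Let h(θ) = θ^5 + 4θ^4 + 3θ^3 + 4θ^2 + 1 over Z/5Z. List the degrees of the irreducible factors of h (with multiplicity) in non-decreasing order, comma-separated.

Roots in Z/5Z: h(0) = 1; h(1) = 3; h(2) = 2; h(3) = 0 → root; h(4) = 0 → root.
Linear factors from roots: (θ + 2), (θ + 1).
Complete factorization: h(θ) = (θ + 2)·(θ + 1)^2·(θ^2 + 3).
Factor degrees with multiplicity: 1 + 1 + 1 + 2 = 5.

1, 1, 1, 2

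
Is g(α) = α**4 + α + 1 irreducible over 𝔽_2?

Check for roots in 𝔽_2: g(0) = 1; g(1) = 1.
No roots, so no linear factors.
Monic irreducibles of degree 2 over GF(2): α**2 + α + 1.
None of them divide g (all give nonzero remainder).
No irreducible factor of degree ≤ 2 exists, so g is irreducible over GF(2).

Yes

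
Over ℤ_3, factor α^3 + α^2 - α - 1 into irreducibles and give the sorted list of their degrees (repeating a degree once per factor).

Write g(α) = α^3 + α^2 - α - 1.
Roots in ℤ_3: g(0) = 2; g(1) = 0 → root; g(2) = 0 → root.
Linear factors from roots: (α - 1), (α + 1).
Complete factorization: g(α) = (α - 1)·(α + 1)^2.
Factor degrees with multiplicity: 1 + 1 + 1 = 3.

1, 1, 1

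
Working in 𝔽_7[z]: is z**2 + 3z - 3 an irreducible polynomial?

No

Write f(z) = z**2 + 3z - 3.
Check for roots in 𝔽_7: f(0) = 4; f(1) = 1; f(2) = 0 → root; f(3) = 1; f(4) = 4; f(5) = 2; f(6) = 2.
f(2) = 0, so (z − 2) divides f(z); f is reducible.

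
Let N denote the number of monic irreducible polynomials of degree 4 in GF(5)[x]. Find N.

By the necklace-counting formula, N_5(4) = (1/4) Σ_{d|4} μ(4/d)·5^d.
Divisors of 4: 1, 2, 4; μ(4/d) for each: 0, -1, 1.
Σ = − 5^2 + 5^4 = 600.
N = 600/4 = 150.

150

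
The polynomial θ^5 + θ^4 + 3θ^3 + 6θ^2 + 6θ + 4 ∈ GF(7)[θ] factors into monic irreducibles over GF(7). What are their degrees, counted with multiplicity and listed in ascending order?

1, 1, 1, 2

Write f(θ) = θ^5 + θ^4 + 3θ^3 + 6θ^2 + 6θ + 4.
Linear factors from roots: (θ + 6), (θ + 5), (θ + 3).
Complete factorization: f(θ) = (θ + 3)·(θ + 5)·(θ + 6)·(θ^2 + θ + 3).
Factor degrees with multiplicity: 1 + 1 + 1 + 2 = 5.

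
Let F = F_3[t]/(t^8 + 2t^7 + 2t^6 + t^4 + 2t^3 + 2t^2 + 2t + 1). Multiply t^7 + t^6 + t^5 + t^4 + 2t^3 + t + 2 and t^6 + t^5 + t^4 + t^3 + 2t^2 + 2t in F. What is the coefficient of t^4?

Multiply in F_3[t]: (t^7 + t^6 + t^5 + t^4 + 2t^3 + t + 2)·(t^6 + t^5 + t^4 + t^3 + 2t^2 + 2t) = t^13 + 2t^12 + t^10 + t^9 + 2t^8 + 2t^7 + t^4 + t^3 + t.
Reduce using t^8 ≡ t^7 + t^6 + 2t^4 + t^3 + t^2 + t + 2 (mod t^8 + 2t^7 + 2t^6 + t^4 + 2t^3 + 2t^2 + 2t + 1).
Reduced: t^7 + 2t^6 + 2t^5 + 2t^4 + t^3 + 1.

2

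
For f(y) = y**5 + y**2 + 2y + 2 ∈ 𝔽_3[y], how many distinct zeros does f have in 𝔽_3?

Evaluate at each of the 3 elements of 𝔽_3:
f(0) = 2; f(1) = 0 → root; f(2) = 0 → root.
Roots: {1, 2}.

2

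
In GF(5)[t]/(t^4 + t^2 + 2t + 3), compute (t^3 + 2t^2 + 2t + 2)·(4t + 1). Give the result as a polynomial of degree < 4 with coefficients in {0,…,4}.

Multiply in GF(5)[t]: (t^3 + 2t^2 + 2t + 2)·(4t + 1) = 4t^4 + 4t^3 + 2.
Reduce using t^4 ≡ 4t^2 + 3t + 2 (mod t^4 + t^2 + 2t + 3).
Reduced: 4t^3 + t^2 + 2t.

4t^3 + t^2 + 2t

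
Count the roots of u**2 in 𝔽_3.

Write g(u) = u**2.
Evaluate at each of the 3 elements of 𝔽_3:
g(0) = 0 → root; g(1) = 1; g(2) = 1.
Roots: {0}.

1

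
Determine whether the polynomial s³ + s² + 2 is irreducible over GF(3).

Write g(s) = s³ + s² + 2.
Check for roots in GF(3): g(0) = 2; g(1) = 1; g(2) = 2.
No roots. A degree-3 polynomial over a field with no linear factor is irreducible.

Yes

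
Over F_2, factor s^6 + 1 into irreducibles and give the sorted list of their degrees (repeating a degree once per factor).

1, 1, 2, 2

Write f(s) = s^6 + 1.
Roots in F_2: f(0) = 1; f(1) = 0 → root.
Linear factors from roots: (s + 1).
Complete factorization: f(s) = (s + 1)^2·(s^2 + s + 1)^2.
Factor degrees with multiplicity: 1 + 1 + 2 + 2 = 6.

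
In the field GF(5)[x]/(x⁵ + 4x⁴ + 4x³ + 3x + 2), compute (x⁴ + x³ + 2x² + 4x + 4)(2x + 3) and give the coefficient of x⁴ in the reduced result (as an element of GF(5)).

2

Multiply in GF(5)[x]: (x⁴ + x³ + 2x² + 4x + 4)·(2x + 3) = 2x⁵ + 2x³ + 4x² + 2.
Reduce using x⁵ ≡ x⁴ + x³ + 2x + 3 (mod x⁵ + 4x⁴ + 4x³ + 3x + 2).
Reduced: 2x⁴ + 4x³ + 4x² + 4x + 3.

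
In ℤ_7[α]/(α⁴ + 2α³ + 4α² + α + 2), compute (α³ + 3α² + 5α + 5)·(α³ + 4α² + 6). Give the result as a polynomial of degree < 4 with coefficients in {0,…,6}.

4α^3 + 5α^2 + 3α + 3

Multiply in ℤ_7[α]: (α³ + 3α² + 5α + 5)·(α³ + 4α² + 6) = α⁶ + 3α⁴ + 3α³ + 3α² + 2α + 2.
Reduce using α⁴ ≡ 5α³ + 3α² + 6α + 5 (mod α⁴ + 2α³ + 4α² + α + 2).
Reduced: 4α³ + 5α² + 3α + 3.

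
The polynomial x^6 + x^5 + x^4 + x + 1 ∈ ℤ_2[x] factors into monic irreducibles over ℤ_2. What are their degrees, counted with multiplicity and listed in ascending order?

Write h(x) = x^6 + x^5 + x^4 + x + 1.
Roots in ℤ_2: h(0) = 1; h(1) = 1.
Complete factorization: h(x) = (x^6 + x^5 + x^4 + x + 1).
Factor degrees with multiplicity: 6 = 6.

6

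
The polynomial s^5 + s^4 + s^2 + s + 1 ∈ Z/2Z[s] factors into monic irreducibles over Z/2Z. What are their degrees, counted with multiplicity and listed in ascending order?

5

Write h(s) = s^5 + s^4 + s^2 + s + 1.
Roots in Z/2Z: h(0) = 1; h(1) = 1.
Complete factorization: h(s) = (s^5 + s^4 + s^2 + s + 1).
Factor degrees with multiplicity: 5 = 5.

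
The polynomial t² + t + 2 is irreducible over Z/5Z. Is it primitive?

Yes

Write f(t) = t² + t + 2.
|GF(5^2)^×| = 5^2 − 1 = 24. Prime factorization: 24 = 2^3·3.
f is primitive ⇔ t has order 24 in GF(5)[t]/(f), i.e. t^(24/q) ≠ 1 for each prime q | 24.
t^(12) mod f = 4.
t^(8) mod f = 3t + 1.
None equal 1, so t has full order 24; f is primitive.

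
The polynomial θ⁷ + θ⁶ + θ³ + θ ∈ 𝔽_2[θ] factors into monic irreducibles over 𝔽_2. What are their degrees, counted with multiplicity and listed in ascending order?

1, 1, 2, 3

Write h(θ) = θ⁷ + θ⁶ + θ³ + θ.
Roots in 𝔽_2: h(0) = 0 → root; h(1) = 0 → root.
Linear factors from roots: (θ), (θ + 1).
Complete factorization: h(θ) = (θ)·(θ + 1)·(θ² + θ + 1)·(θ³ + θ² + 1).
Factor degrees with multiplicity: 1 + 1 + 2 + 3 = 7.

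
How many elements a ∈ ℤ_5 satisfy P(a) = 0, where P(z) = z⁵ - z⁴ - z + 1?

4

Evaluate at each of the 5 elements of ℤ_5:
P(0) = 1; P(1) = 0 → root; P(2) = 0 → root; P(3) = 0 → root; P(4) = 0 → root.
Roots: {1, 2, 3, 4}.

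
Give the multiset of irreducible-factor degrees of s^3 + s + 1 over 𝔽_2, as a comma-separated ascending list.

Write h(s) = s^3 + s + 1.
Roots in 𝔽_2: h(0) = 1; h(1) = 1.
Complete factorization: h(s) = (s^3 + s + 1).
Factor degrees with multiplicity: 3 = 3.

3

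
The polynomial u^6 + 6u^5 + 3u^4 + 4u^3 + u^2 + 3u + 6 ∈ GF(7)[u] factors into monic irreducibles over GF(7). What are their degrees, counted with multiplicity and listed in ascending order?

Write h(u) = u^6 + 6u^5 + 3u^4 + 4u^3 + u^2 + 3u + 6.
Linear factors from roots: (u + 4), (u + 3).
Complete factorization: h(u) = (u + 3)·(u + 4)·(u^2 + 3u + 5)^2.
Factor degrees with multiplicity: 1 + 1 + 2 + 2 = 6.

1, 1, 2, 2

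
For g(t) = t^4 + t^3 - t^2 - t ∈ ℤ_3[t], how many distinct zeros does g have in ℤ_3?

Evaluate at each of the 3 elements of ℤ_3:
g(0) = 0 → root; g(1) = 0 → root; g(2) = 0 → root.
Roots: {0, 1, 2}.

3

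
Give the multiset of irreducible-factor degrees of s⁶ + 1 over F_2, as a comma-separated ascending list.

Write g(s) = s⁶ + 1.
Roots in F_2: g(0) = 1; g(1) = 0 → root.
Linear factors from roots: (s + 1).
Complete factorization: g(s) = (s + 1)^2·(s² + s + 1)^2.
Factor degrees with multiplicity: 1 + 1 + 2 + 2 = 6.

1, 1, 2, 2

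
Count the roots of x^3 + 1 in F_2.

Write h(x) = x^3 + 1.
Evaluate at each of the 2 elements of F_2:
h(0) = 1; h(1) = 0 → root.
Roots: {1}.

1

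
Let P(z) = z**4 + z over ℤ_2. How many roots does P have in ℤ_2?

2

Evaluate at each of the 2 elements of ℤ_2:
P(0) = 0 → root; P(1) = 0 → root.
Roots: {0, 1}.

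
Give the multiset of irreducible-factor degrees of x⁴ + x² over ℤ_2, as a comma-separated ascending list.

1, 1, 1, 1

Write h(x) = x⁴ + x².
Roots in ℤ_2: h(0) = 0 → root; h(1) = 0 → root.
Linear factors from roots: (x), (x + 1).
Complete factorization: h(x) = (x)^2·(x + 1)^2.
Factor degrees with multiplicity: 1 + 1 + 1 + 1 = 4.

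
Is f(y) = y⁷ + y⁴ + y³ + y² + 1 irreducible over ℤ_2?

Yes

Check for roots in ℤ_2: f(0) = 1; f(1) = 1.
No roots, so no linear factors.
Monic irreducibles of degree 2 over GF(2): y² + y + 1.
None of them divide f (all give nonzero remainder).
Monic irreducibles of degree 3 over GF(2): y³ + y + 1, y³ + y² + 1.
None of them divide f (all give nonzero remainder).
No irreducible factor of degree ≤ 3 exists, so f is irreducible over GF(2).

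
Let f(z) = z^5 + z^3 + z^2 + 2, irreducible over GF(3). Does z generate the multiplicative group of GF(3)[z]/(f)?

No

|GF(3^5)^×| = 3^5 − 1 = 242. Prime factorization: 242 = 2·11^2.
f is primitive ⇔ z has order 242 in GF(3)[z]/(f), i.e. z^(242/q) ≠ 1 for each prime q | 242.
z^(121) mod f = 1
z^(22) mod f = z^4 + 2z^2 + 2z + 2.
Since z^(121) = 1, the order of z divides 121 < 242; not primitive.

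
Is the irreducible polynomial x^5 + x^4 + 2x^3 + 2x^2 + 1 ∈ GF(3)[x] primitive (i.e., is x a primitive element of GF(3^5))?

Yes

Write f(x) = x^5 + x^4 + 2x^3 + 2x^2 + 1.
|GF(3^5)^×| = 3^5 − 1 = 242. Prime factorization: 242 = 2·11^2.
f is primitive ⇔ x has order 242 in GF(3)[x]/(f), i.e. x^(242/q) ≠ 1 for each prime q | 242.
x^(121) mod f = 2.
x^(22) mod f = x^4 + 2x + 1.
None equal 1, so x has full order 242; f is primitive.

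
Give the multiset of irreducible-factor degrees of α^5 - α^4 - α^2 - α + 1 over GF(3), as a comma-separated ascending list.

5

Write f(α) = α^5 - α^4 - α^2 - α + 1.
Roots in GF(3): f(0) = 1; f(1) = 2; f(2) = 2.
Complete factorization: f(α) = (α^5 - α^4 - α^2 - α + 1).
Factor degrees with multiplicity: 5 = 5.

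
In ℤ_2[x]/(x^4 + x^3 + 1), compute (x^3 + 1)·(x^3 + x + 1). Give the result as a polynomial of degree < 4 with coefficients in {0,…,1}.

x^2 + 1

Multiply in ℤ_2[x]: (x^3 + 1)·(x^3 + x + 1) = x^6 + x^4 + x + 1.
Reduce using x^4 ≡ x^3 + 1 (mod x^4 + x^3 + 1).
Reduced: x^2 + 1.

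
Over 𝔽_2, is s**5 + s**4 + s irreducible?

Write P(s) = s**5 + s**4 + s.
Check for roots in 𝔽_2: P(0) = 0 → root; P(1) = 1.
P(0) = 0, so (s) divides P(s); P is reducible.

No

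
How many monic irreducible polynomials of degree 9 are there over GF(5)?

Gauss's count: N_{5}(9) = (1/9) Σ_{d|9} μ(9/d)·5^d.
Divisors of 9: 1, 3, 9; μ(9/d) for each: 0, -1, 1.
Σ = − 5^3 + 5^9 = 1953000.
N = 1953000/9 = 217000.

217000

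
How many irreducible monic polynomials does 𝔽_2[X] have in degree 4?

The number of monic irreducibles of degree 4 over GF(2) is (1/4)·Σ_{d∣4} μ(4/d) 2^d.
Divisors of 4: 1, 2, 4; μ(4/d) for each: 0, -1, 1.
Σ = − 2^2 + 2^4 = 12.
N = 12/4 = 3.

3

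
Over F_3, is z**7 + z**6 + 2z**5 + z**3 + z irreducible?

Write h(z) = z**7 + z**6 + 2z**5 + z**3 + z.
Check for roots in F_3: h(0) = 0 → root; h(1) = 0 → root; h(2) = 2.
h(0) = 0, so (z) divides h(z); h is reducible.

No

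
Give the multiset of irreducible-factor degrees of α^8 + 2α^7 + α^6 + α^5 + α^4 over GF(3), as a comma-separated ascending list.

1, 1, 1, 1, 1, 1, 2

Write f(α) = α^8 + 2α^7 + α^6 + α^5 + α^4.
Roots in GF(3): f(0) = 0 → root; f(1) = 0 → root; f(2) = 0 → root.
Linear factors from roots: (α), (α + 2), (α + 1).
Complete factorization: f(α) = (α + 1)·(α + 2)·(α)^4·(α^2 + 2α + 2).
Factor degrees with multiplicity: 1 + 1 + 1 + 1 + 1 + 1 + 2 = 8.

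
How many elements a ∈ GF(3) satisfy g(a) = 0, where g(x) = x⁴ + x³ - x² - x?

3

Evaluate at each of the 3 elements of GF(3):
g(0) = 0 → root; g(1) = 0 → root; g(2) = 0 → root.
Roots: {0, 1, 2}.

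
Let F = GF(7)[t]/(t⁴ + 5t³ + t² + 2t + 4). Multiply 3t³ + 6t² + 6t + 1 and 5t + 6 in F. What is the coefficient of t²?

Multiply in GF(7)[t]: (3t³ + 6t² + 6t + 1)·(5t + 6) = t⁴ + 6t³ + 3t² + 6t + 6.
Reduce using t⁴ ≡ 2t³ + 6t² + 5t + 3 (mod t⁴ + 5t³ + t² + 2t + 4).
Reduced: t³ + 2t² + 4t + 2.

2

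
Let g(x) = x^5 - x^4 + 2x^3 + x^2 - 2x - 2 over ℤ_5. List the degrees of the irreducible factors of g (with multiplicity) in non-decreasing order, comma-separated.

Roots in ℤ_5: g(0) = 3; g(1) = 4; g(2) = 0 → root; g(3) = 2; g(4) = 2.
Linear factors from roots: (x - 2).
Complete factorization: g(x) = (x - 2)·(x^4 + x^3 - x^2 - x + 1).
Factor degrees with multiplicity: 1 + 4 = 5.

1, 4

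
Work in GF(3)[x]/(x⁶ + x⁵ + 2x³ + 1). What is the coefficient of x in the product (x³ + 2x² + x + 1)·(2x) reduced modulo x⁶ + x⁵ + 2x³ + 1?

Multiply in GF(3)[x]: (x³ + 2x² + x + 1)·(2x) = 2x⁴ + x³ + 2x² + 2x.
Reduced: 2x⁴ + x³ + 2x² + 2x.

2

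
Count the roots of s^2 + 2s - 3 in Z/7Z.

2

Write g(s) = s^2 + 2s - 3.
Evaluate at each of the 7 elements of Z/7Z:
g(0) = 4; g(1) = 0 → root; g(2) = 5; g(3) = 5; g(4) = 0 → root; g(5) = 4; g(6) = 3.
Roots: {1, 4}.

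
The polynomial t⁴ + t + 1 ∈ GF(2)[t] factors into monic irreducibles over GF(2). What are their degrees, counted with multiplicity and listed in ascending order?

Write f(t) = t⁴ + t + 1.
Roots in GF(2): f(0) = 1; f(1) = 1.
Complete factorization: f(t) = (t⁴ + t + 1).
Factor degrees with multiplicity: 4 = 4.

4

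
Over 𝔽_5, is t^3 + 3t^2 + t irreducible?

No

Write m(t) = t^3 + 3t^2 + t.
Check for roots in 𝔽_5: m(0) = 0 → root; m(1) = 0 → root; m(2) = 2; m(3) = 2; m(4) = 1.
m(0) = 0, so (t) divides m(t); m is reducible.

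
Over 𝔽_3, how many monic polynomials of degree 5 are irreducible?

48

The number of monic irreducibles of degree 5 over GF(3) is (1/5)·Σ_{d∣5} μ(5/d) 3^d.
Divisors of 5: 1, 5; μ(5/d) for each: -1, 1.
Σ = − 3^1 + 3^5 = 240.
N = 240/5 = 48.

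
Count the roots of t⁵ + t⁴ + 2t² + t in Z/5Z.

3

Write P(t) = t⁵ + t⁴ + 2t² + t.
Evaluate at each of the 5 elements of Z/5Z:
P(0) = 0 → root; P(1) = 0 → root; P(2) = 3; P(3) = 0 → root; P(4) = 1.
Roots: {0, 1, 3}.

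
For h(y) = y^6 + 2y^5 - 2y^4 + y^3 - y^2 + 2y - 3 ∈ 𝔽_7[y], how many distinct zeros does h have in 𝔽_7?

1

Evaluate at each of the 7 elements of 𝔽_7:
h(0) = 4; h(1) = 0 → root; h(2) = 3; h(3) = 3; h(4) = 1; h(5) = 5; h(6) = 4.
Roots: {1}.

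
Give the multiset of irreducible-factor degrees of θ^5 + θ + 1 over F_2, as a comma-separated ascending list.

2, 3

Write g(θ) = θ^5 + θ + 1.
Roots in F_2: g(0) = 1; g(1) = 1.
Complete factorization: g(θ) = (θ^2 + θ + 1)·(θ^3 + θ^2 + 1).
Factor degrees with multiplicity: 2 + 3 = 5.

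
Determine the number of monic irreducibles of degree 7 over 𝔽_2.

The number of monic irreducibles of degree 7 over GF(2) is (1/7)·Σ_{d∣7} μ(7/d) 2^d.
Divisors of 7: 1, 7; μ(7/d) for each: -1, 1.
Σ = − 2^1 + 2^7 = 126.
N = 126/7 = 18.

18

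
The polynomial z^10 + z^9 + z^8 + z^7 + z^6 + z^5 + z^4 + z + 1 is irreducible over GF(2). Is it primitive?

Yes

Write f(z) = z^10 + z^9 + z^8 + z^7 + z^6 + z^5 + z^4 + z + 1.
|GF(2^10)^×| = 2^10 − 1 = 1023. Prime factorization: 1023 = 3·11·31.
f is primitive ⇔ z has order 1023 in GF(2)[z]/(f), i.e. z^(1023/q) ≠ 1 for each prime q | 1023.
z^(341) mod f = z^8 + z^7 + z^5 + z^3 + z^2 + z + 1.
z^(93) mod f = z^9 + z^7 + z^6 + z^5 + z^4 + z^3 + z.
z^(33) mod f = z^9 + z^8 + z^7 + z^4 + z^3 + z^2.
None equal 1, so z has full order 1023; f is primitive.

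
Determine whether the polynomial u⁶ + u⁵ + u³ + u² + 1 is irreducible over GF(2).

Write P(u) = u⁶ + u⁵ + u³ + u² + 1.
Check for roots in GF(2): P(0) = 1; P(1) = 1.
No roots, so no linear factors.
Monic irreducibles of degree 2 over GF(2): u² + u + 1.
None of them divide P (all give nonzero remainder).
Monic irreducibles of degree 3 over GF(2): u³ + u + 1, u³ + u² + 1.
None of them divide P (all give nonzero remainder).
No irreducible factor of degree ≤ 3 exists, so P is irreducible over GF(2).

Yes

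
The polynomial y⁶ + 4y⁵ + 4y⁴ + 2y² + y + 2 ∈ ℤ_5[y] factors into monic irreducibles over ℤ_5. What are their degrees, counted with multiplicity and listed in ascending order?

Write f(y) = y⁶ + 4y⁵ + 4y⁴ + 2y² + y + 2.
Roots in ℤ_5: f(0) = 2; f(1) = 4; f(2) = 3; f(3) = 3; f(4) = 4.
Complete factorization: f(y) = (y² + 2y + 4)·(y² + 3y + 3)·(y² + 4y + 1).
Factor degrees with multiplicity: 2 + 2 + 2 = 6.

2, 2, 2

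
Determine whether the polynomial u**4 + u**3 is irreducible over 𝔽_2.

No

Write h(u) = u**4 + u**3.
Check for roots in 𝔽_2: h(0) = 0 → root; h(1) = 0 → root.
h(0) = 0, so (u) divides h(u); h is reducible.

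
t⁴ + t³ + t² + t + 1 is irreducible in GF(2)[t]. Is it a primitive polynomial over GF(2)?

Write f(t) = t⁴ + t³ + t² + t + 1.
|GF(2^4)^×| = 2^4 − 1 = 15. Prime factorization: 15 = 3·5.
f is primitive ⇔ t has order 15 in GF(2)[t]/(f), i.e. t^(15/q) ≠ 1 for each prime q | 15.
t^(5) mod f = 1
t^(3) mod f = t³.
Since t^(5) = 1, the order of t divides 5 < 15; not primitive.

No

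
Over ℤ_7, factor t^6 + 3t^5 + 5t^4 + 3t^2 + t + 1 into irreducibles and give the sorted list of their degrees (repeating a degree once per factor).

Write g(t) = t^6 + 3t^5 + 5t^4 + 3t^2 + t + 1.
Linear factors from roots: (t + 6).
Complete factorization: g(t) = (t + 6)·(t^2 + 6t + 6)·(t^3 + 5t^2 + t + 1).
Factor degrees with multiplicity: 1 + 2 + 3 = 6.

1, 2, 3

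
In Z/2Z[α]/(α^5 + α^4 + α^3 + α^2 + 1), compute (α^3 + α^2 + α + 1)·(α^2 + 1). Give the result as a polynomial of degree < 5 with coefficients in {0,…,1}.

Multiply in Z/2Z[α]: (α^3 + α^2 + α + 1)·(α^2 + 1) = α^5 + α^4 + α + 1.
Reduce using α^5 ≡ α^4 + α^3 + α^2 + 1 (mod α^5 + α^4 + α^3 + α^2 + 1).
Reduced: α^3 + α^2 + α.

α^3 + α^2 + α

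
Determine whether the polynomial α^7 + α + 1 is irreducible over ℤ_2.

Yes

Write g(α) = α^7 + α + 1.
Check for roots in ℤ_2: g(0) = 1; g(1) = 1.
No roots, so no linear factors.
Monic irreducibles of degree 2 over GF(2): α^2 + α + 1.
None of them divide g (all give nonzero remainder).
Monic irreducibles of degree 3 over GF(2): α^3 + α + 1, α^3 + α^2 + 1.
None of them divide g (all give nonzero remainder).
No irreducible factor of degree ≤ 3 exists, so g is irreducible over GF(2).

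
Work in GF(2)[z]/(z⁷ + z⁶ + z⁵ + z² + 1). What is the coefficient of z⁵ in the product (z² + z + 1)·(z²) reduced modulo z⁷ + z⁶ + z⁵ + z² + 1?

0

Multiply in GF(2)[z]: (z² + z + 1)·(z²) = z⁴ + z³ + z².
Reduced: z⁴ + z³ + z².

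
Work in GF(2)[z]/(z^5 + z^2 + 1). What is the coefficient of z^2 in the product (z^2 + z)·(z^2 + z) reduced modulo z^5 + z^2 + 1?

Multiply in GF(2)[z]: (z^2 + z)·(z^2 + z) = z^4 + z^2.
Reduced: z^4 + z^2.

1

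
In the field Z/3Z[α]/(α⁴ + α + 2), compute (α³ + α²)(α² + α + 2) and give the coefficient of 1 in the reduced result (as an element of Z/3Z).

2

Multiply in Z/3Z[α]: (α³ + α²)·(α² + α + 2) = α⁵ + 2α⁴ + 2α².
Reduce using α⁴ ≡ 2α + 1 (mod α⁴ + α + 2).
Reduced: α² + 2α + 2.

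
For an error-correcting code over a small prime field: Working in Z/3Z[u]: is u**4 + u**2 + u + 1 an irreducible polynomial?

Write m(u) = u**4 + u**2 + u + 1.
Check for roots in Z/3Z: m(0) = 1; m(1) = 1; m(2) = 2.
No roots, so no linear factors.
Monic irreducibles of degree 2 over GF(3): u**2 + 1, u**2 + u + 2, u**2 + 2u + 2.
None of them divide m (all give nonzero remainder).
No irreducible factor of degree ≤ 2 exists, so m is irreducible over GF(3).

Yes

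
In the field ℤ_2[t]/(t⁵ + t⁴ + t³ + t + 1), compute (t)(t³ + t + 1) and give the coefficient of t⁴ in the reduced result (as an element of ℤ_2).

Multiply in ℤ_2[t]: (t)·(t³ + t + 1) = t⁴ + t² + t.
Reduced: t⁴ + t² + t.

1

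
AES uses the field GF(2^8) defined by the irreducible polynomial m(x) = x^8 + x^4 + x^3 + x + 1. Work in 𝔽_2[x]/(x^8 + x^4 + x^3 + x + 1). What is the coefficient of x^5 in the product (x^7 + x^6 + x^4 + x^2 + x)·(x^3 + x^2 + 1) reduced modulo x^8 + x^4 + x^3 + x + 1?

0

Multiply in 𝔽_2[x]: (x^7 + x^6 + x^4 + x^2 + x)·(x^3 + x^2 + 1) = x^10 + x^8 + x^5 + x^4 + x^3 + x^2 + x.
Reduce using x^8 ≡ x^4 + x^3 + x + 1 (mod x^8 + x^4 + x^3 + x + 1).
Reduced: x^6 + x^3 + 1.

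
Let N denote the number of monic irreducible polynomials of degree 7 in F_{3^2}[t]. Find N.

683280

By the necklace-counting formula, N_9(7) = (1/7) Σ_{d|7} μ(7/d)·9^d.
Divisors of 7: 1, 7; μ(7/d) for each: -1, 1.
Σ = − 9^1 + 9^7 = 4782960.
N = 4782960/7 = 683280.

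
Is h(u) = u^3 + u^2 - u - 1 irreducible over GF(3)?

Check for roots in GF(3): h(0) = 2; h(1) = 0 → root; h(2) = 0 → root.
h(1) = 0, so (u − 1) divides h(u); h is reducible.

No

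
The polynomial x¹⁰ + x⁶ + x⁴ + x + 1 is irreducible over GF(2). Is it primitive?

No

Write f(x) = x¹⁰ + x⁶ + x⁴ + x + 1.
|GF(2^10)^×| = 2^10 − 1 = 1023. Prime factorization: 1023 = 3·11·31.
f is primitive ⇔ x has order 1023 in GF(2)[x]/(f), i.e. x^(1023/q) ≠ 1 for each prime q | 1023.
x^(341) mod f = 1
x^(93) mod f = x⁹ + x⁷ + x⁵ + 1.
x^(33) mod f = x⁸ + x⁶ + x³ + x.
Since x^(341) = 1, the order of x divides 341 < 1023; not primitive.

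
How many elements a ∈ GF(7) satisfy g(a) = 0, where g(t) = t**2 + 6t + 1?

2

Evaluate at each of the 7 elements of GF(7):
g(0) = 1; g(1) = 1; g(2) = 3; g(3) = 0 → root; g(4) = 6; g(5) = 0 → root; g(6) = 3.
Roots: {3, 5}.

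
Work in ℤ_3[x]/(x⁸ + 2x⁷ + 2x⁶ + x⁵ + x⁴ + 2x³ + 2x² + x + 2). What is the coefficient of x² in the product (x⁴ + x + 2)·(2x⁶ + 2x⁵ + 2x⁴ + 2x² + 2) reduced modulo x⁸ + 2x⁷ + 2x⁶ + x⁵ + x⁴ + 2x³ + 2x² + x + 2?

1

Multiply in ℤ_3[x]: (x⁴ + x + 2)·(2x⁶ + 2x⁵ + 2x⁴ + 2x² + 2) = 2x¹⁰ + 2x⁹ + 2x⁸ + 2x⁷ + 2x⁶ + 2x³ + x² + 2x + 1.
Reduce using x⁸ ≡ x⁷ + x⁶ + 2x⁵ + 2x⁴ + x³ + x² + 2x + 1 (mod x⁸ + 2x⁷ + 2x⁶ + x⁵ + x⁴ + 2x³ + 2x² + x + 2).
Reduced: x⁶ + 2x⁵ + x⁴ + x² + x.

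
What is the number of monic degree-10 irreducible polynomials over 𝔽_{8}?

107370900

The number of monic irreducibles of degree 10 over GF(8) is (1/10)·Σ_{d∣10} μ(10/d) 8^d.
Divisors of 10: 1, 2, 5, 10; μ(10/d) for each: 1, -1, -1, 1.
Σ = 8^1 − 8^2 − 8^5 + 8^10 = 1073709000.
N = 1073709000/10 = 107370900.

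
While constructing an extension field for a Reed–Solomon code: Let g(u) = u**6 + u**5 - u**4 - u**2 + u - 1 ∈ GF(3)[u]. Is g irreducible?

Check for roots in GF(3): g(0) = 2; g(1) = 0 → root; g(2) = 2.
g(1) = 0, so (u − 1) divides g(u); g is reducible.

No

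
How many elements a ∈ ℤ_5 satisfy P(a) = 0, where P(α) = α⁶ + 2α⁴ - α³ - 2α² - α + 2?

3

Evaluate at each of the 5 elements of ℤ_5:
P(0) = 2; P(1) = 1; P(2) = 0 → root; P(3) = 0 → root; P(4) = 0 → root.
Roots: {2, 3, 4}.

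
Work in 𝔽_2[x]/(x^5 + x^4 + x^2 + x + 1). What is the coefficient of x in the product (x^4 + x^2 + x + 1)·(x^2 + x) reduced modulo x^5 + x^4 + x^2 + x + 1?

Multiply in 𝔽_2[x]: (x^4 + x^2 + x + 1)·(x^2 + x) = x^6 + x^5 + x^4 + x.
Reduce using x^5 ≡ x^4 + x^2 + x + 1 (mod x^5 + x^4 + x^2 + x + 1).
Reduced: x^4 + x^3 + x^2.

0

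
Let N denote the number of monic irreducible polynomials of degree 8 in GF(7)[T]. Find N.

By the necklace-counting formula, N_7(8) = (1/8) Σ_{d|8} μ(8/d)·7^d.
Divisors of 8: 1, 2, 4, 8; μ(8/d) for each: 0, 0, -1, 1.
Σ = − 7^4 + 7^8 = 5762400.
N = 5762400/8 = 720300.

720300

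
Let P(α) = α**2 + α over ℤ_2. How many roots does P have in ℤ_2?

2

Evaluate at each of the 2 elements of ℤ_2:
P(0) = 0 → root; P(1) = 0 → root.
Roots: {0, 1}.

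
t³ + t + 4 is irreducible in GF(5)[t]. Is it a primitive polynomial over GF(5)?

No

Write f(t) = t³ + t + 4.
|GF(5^3)^×| = 5^3 − 1 = 124. Prime factorization: 124 = 2^2·31.
f is primitive ⇔ t has order 124 in GF(5)[t]/(f), i.e. t^(124/q) ≠ 1 for each prime q | 124.
t^(62) mod f = 1
t^(4) mod f = 4t² + t.
Since t^(62) = 1, the order of t divides 62 < 124; not primitive.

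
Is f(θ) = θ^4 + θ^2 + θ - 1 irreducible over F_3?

Check for roots in F_3: f(0) = 2; f(1) = 2; f(2) = 0 → root.
f(2) = 0, so (θ − 2) divides f(θ); f is reducible.

No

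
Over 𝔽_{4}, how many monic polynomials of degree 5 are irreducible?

204

Gauss's count: N_{4}(5) = (1/5) Σ_{d|5} μ(5/d)·4^d.
Divisors of 5: 1, 5; μ(5/d) for each: -1, 1.
Σ = − 4^1 + 4^5 = 1020.
N = 1020/5 = 204.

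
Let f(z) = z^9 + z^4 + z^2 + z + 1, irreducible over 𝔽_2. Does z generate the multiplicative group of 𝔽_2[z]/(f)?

|GF(2^9)^×| = 2^9 − 1 = 511. Prime factorization: 511 = 7·73.
f is primitive ⇔ z has order 511 in GF(2)[z]/(f), i.e. z^(511/q) ≠ 1 for each prime q | 511.
z^(73) mod f = 1
z^(7) mod f = z^7.
Since z^(73) = 1, the order of z divides 73 < 511; not primitive.

No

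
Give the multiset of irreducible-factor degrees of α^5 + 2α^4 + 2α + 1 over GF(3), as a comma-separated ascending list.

1, 1, 1, 2

Write h(α) = α^5 + 2α^4 + 2α + 1.
Roots in GF(3): h(0) = 1; h(1) = 0 → root; h(2) = 0 → root.
Linear factors from roots: (α + 2), (α + 1).
Complete factorization: h(α) = (α + 1)·(α + 2)^2·(α^2 + 1).
Factor degrees with multiplicity: 1 + 1 + 1 + 2 = 5.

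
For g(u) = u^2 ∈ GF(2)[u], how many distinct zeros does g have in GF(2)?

Evaluate at each of the 2 elements of GF(2):
g(0) = 0 → root; g(1) = 1.
Roots: {0}.

1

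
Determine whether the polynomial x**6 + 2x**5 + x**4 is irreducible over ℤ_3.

Write h(x) = x**6 + 2x**5 + x**4.
Check for roots in ℤ_3: h(0) = 0 → root; h(1) = 1; h(2) = 0 → root.
h(0) = 0, so (x) divides h(x); h is reducible.

No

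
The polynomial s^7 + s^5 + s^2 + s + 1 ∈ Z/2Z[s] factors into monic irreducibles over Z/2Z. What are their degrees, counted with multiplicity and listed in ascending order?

Write f(s) = s^7 + s^5 + s^2 + s + 1.
Roots in Z/2Z: f(0) = 1; f(1) = 1.
Complete factorization: f(s) = (s^7 + s^5 + s^2 + s + 1).
Factor degrees with multiplicity: 7 = 7.

7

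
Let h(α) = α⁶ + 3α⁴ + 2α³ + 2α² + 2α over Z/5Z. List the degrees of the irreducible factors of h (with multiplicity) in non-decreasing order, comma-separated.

Roots in Z/5Z: h(0) = 0 → root; h(1) = 0 → root; h(2) = 0 → root; h(3) = 0 → root; h(4) = 2.
Linear factors from roots: (α), (α + 4), (α + 3), (α + 2).
Complete factorization: h(α) = (α)·(α + 3)·(α + 2)^2·(α + 4)^2.
Factor degrees with multiplicity: 1 + 1 + 1 + 1 + 1 + 1 = 6.

1, 1, 1, 1, 1, 1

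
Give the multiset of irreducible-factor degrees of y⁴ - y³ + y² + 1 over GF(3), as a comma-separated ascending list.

4

Write h(y) = y⁴ - y³ + y² + 1.
Roots in GF(3): h(0) = 1; h(1) = 2; h(2) = 1.
Complete factorization: h(y) = (y⁴ - y³ + y² + 1).
Factor degrees with multiplicity: 4 = 4.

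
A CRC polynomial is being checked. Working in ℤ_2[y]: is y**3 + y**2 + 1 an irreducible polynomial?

Write f(y) = y**3 + y**2 + 1.
Check for roots in ℤ_2: f(0) = 1; f(1) = 1.
No roots. A degree-3 polynomial over a field with no linear factor is irreducible.

Yes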